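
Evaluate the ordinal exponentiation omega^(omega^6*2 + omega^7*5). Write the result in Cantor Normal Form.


omega^(omega^6*2 + omega^7*5):
In ordinal addition a term is absorbed by a following term of strictly larger exponent: 6 < 7, so omega^6*2 + omega^7*5 = omega^7*5.
omega raised to a CNF ordinal is a single CNF term: Result = omega^(omega^7*5)

omega^(omega^7*5)


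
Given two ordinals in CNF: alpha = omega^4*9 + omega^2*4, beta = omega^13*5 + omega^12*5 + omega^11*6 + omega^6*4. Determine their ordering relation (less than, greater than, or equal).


Compare term by term from highest exponent:
alpha = omega^4*9 + omega^2*4
beta = omega^13*5 + omega^12*5 + omega^11*6 + omega^6*4
Term 1: alpha has omega^4*9, beta has omega^13*5
Term 2: alpha has omega^2*4, beta has omega^12*5
Term 3: alpha has omega^0*0, beta has omega^11*6
Term 4: alpha has omega^0*0, beta has omega^6*4
Result: alpha < beta

alpha < beta


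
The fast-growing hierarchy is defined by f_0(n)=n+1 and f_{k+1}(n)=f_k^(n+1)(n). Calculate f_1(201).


f_1(201) = f_0^202(201)
f_0 adds 1 each time, applied 202 times.
f_1(201) = 201 + 202 = 403

403


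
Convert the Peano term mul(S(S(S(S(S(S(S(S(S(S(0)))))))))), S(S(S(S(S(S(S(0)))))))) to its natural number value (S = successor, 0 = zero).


mul(S^10(0), S^7(0)):
S^10(0) = 10
S^7(0) = 7
10 * 7 = 70

70


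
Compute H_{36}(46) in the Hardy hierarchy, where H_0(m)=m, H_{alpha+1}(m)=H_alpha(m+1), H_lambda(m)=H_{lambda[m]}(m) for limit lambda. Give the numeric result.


H_36(46):
For finite ordinals k, H_k(n) = n + k (each successor step adds 1).
H_36(46) = 46 + 36 = 82

82


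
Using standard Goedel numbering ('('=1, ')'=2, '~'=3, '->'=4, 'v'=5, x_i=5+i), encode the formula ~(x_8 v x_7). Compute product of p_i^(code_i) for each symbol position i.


Formula: ~(x_8 v x_7)
Symbol codes: [3, 1, 13, 5, 12, 2]
Primes: [2, 3, 5, 7, 11, 13]
p_1^3 = 2^3 = 8
p_2^1 = 3^1 = 3
p_3^13 = 5^13 = 1220703125
p_4^5 = 7^5 = 16807
p_5^12 = 11^12 = 3138428376721
p_6^2 = 13^2 = 169
Product = 261162263904958715126953125000

261162263904958715126953125000


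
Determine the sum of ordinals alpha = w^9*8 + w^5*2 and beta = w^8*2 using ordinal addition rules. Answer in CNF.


Ordinal addition (w^9*8 + w^5*2) + w^8*2:
alpha's leading term has exponent 9 > beta's exponent 8, so it survives.
alpha's tail term has exponent 5 < beta's exponent 8, so it is absorbed by beta.
In ordinal addition, any term followed by a strictly larger-exponent term is absorbed.
Result = w^9*8 + w^8*2

w^9*8 + w^8*2


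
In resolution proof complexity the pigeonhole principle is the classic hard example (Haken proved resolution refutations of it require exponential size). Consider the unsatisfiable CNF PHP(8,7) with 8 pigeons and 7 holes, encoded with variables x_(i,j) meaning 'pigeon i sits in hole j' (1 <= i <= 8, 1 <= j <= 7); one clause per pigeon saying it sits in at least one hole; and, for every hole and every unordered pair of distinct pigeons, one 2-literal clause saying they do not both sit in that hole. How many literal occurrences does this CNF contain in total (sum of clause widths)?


PHP(8,7): 8 pigeons, 7 holes, 8*7 = 56 variables.
- pigeon clauses: one per pigeon -> 8 clauses of width 7 -> 56 literals
- hole clauses: 7 holes * C(8,2) = 7 * 28 -> 196 clauses of width 2 -> 392 literals
Total literal occurrences = 56 + 392 = 448

448


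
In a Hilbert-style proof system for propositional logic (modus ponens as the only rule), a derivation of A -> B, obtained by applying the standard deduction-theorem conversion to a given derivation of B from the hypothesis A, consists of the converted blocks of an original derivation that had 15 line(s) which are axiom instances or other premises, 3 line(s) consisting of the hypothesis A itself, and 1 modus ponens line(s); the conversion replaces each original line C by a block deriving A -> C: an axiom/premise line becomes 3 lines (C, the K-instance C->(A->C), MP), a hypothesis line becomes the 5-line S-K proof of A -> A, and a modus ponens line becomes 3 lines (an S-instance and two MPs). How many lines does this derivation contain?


Deduction-theorem conversion, block by block:
- 15 axiom/premise lines -> 3 lines each = 45
- 3 hypothesis lines -> 5 lines each (identity proof A->A) = 15
- 1 MP lines -> 3 lines each (S-instance, MP, MP) = 3
Total = 45 + 15 + 3 = 63 lines.

63


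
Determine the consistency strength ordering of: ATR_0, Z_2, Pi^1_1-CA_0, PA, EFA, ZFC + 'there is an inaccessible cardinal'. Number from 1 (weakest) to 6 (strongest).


Ordering by consistency strength:
1. EFA
2. PA
3. ATR_0
4. Pi^1_1-CA_0
5. Z_2
6. ZFC + 'there is an inaccessible cardinal'


ATR_0=3, Z_2=5, Pi^1_1-CA_0=4, PA=2, EFA=1, ZFC + 'there is an inaccessible cardinal'=6


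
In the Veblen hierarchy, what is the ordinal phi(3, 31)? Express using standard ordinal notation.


phi(3, 31):
phi(3, beta) = eta_beta (the beta-th eta number, fixed point of zeta).
phi(3, 31) = eta_31

eta_31


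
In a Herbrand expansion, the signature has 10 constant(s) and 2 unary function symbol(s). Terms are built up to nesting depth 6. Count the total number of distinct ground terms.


Herbrand terms by depth:
Depth 0: 10 constants
Depth 1: 20 new terms (running total: 30)
Depth 2: 40 new terms (running total: 70)
Depth 3: 80 new terms (running total: 150)
Depth 4: 160 new terms (running total: 310)
Depth 5: 320 new terms (running total: 630)
Depth 6: 640 new terms (running total: 1270)
Total distinct ground terms = 1270

1270


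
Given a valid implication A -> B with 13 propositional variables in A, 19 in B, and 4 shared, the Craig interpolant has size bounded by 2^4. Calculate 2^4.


Shared atoms = 4
Craig interpolant size bound = 2^4
= 16

16


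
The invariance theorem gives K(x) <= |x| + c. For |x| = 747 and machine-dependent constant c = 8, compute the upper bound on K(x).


K(x) <= |x| + c = 747 + 8 = 755

755


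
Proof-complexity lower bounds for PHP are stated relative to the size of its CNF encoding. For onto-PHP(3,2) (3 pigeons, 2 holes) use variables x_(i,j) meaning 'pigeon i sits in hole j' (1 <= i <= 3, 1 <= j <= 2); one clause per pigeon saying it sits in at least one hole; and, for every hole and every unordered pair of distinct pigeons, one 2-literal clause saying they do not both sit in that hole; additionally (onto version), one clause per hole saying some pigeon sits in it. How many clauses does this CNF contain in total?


onto-PHP(3,2): 3 pigeons, 2 holes, 3*2 = 6 variables.
- pigeon clauses: one per pigeon -> 3 clauses
- hole clauses: 2 holes * C(3,2) = 2 * 3 -> 6 clauses
- onto clauses: one per hole -> 2 clauses
Total clauses = 3 + 6 + 2 = 11

11


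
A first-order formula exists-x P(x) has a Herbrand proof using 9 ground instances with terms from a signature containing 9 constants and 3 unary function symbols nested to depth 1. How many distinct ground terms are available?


Herbrand terms by depth:
Depth 0: 9 constants
Depth 1: 27 new terms (running total: 36)
Total distinct ground terms = 36

36


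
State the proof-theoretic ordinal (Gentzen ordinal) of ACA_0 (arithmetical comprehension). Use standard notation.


The proof-theoretic ordinal of ACA_0 (arithmetical comprehension) is a standard result in ordinal analysis.
This ordinal is the supremum of order types of primitive recursive well-orderings
that the theory can prove to be well-ordered.
For ACA_0 (arithmetical comprehension), the proof-theoretic ordinal is epsilon_0.

epsilon_0


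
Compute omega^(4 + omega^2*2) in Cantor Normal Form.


omega^(4 + omega^2*2):
In ordinal addition a term is absorbed by a following term of strictly larger exponent: 0 < 2, so 4 + omega^2*2 = omega^2*2.
omega raised to a CNF ordinal is a single CNF term: Result = omega^(omega^2*2)

omega^(omega^2*2)


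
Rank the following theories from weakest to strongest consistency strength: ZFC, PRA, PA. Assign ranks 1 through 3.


Ordering by consistency strength:
1. PRA
2. PA
3. ZFC


ZFC=3, PRA=1, PA=2


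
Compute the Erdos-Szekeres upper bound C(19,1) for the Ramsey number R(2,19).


R(2,19) <= C(2+19-2, 2-1) = C(19, 1)
C(19, 1) = 19! / (1! * 18!)
= 19

19


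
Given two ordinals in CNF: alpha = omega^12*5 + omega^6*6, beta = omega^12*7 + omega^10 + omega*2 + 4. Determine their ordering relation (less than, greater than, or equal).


Compare term by term from highest exponent:
alpha = omega^12*5 + omega^6*6
beta = omega^12*7 + omega^10 + omega*2 + 4
Term 1: alpha has omega^12*5, beta has omega^12*7
Term 2: alpha has omega^6*6, beta has omega^10*1
Term 3: alpha has omega^0*0, beta has omega^1*2
Term 4: alpha has omega^0*0, beta has omega^0*4
Result: alpha < beta

alpha < beta


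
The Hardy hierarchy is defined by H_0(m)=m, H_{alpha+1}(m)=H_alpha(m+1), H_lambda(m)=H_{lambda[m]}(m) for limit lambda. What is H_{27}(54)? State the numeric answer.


H_27(54):
For finite ordinals k, H_k(n) = n + k (each successor step adds 1).
H_27(54) = 54 + 27 = 81

81


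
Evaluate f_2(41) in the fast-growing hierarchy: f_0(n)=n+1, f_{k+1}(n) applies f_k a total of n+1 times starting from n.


f_2(41) = f_1^42(41)
f_1(m) = 2m + 1.
Iterating: f_1^k(n) = 2^k*(n+1) - 1.
f_2(41) = 2^42*(41+1) - 1 = 4398046511104*42 - 1 = 184717953466367

184717953466367


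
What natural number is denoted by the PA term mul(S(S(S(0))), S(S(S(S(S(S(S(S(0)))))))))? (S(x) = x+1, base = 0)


mul(S^3(0), S^8(0)):
S^3(0) = 3
S^8(0) = 8
3 * 8 = 24

24


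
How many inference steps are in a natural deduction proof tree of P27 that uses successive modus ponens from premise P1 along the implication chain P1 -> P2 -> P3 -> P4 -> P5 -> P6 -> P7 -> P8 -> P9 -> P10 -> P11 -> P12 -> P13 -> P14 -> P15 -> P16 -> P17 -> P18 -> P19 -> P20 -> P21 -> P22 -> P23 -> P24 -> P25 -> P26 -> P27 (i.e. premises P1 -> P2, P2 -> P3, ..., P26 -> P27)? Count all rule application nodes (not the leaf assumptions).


We have a chain: P1 -> P2 -> P3 -> P4 -> P5 -> P6 -> P7 -> P8 -> P9 -> P10 -> P11 -> P12 -> P13 -> P14 -> P15 -> P16 -> P17 -> P18 -> P19 -> P20 -> P21 -> P22 -> P23 -> P24 -> P25 -> P26 -> P27.
Each modus ponens application produces the next variable.
The chain has 27 propositions, so 27-1 = 26 modus ponens steps.
Total inference nodes = 26

26


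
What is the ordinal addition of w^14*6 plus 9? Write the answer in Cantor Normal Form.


Ordinal addition w^14*6 + 9:
Leading exponent of alpha (14) > leading exponent of beta (0).
Since alpha's term has higher exponent than beta's leading term,
the sum is simply alpha followed by beta.
Result = w^14*6 + 9

w^14*6 + 9


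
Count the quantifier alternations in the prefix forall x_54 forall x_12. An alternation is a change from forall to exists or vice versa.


Walk the prefix and count type changes:
  position 1: forall -> forall
Total alternations = 0

0


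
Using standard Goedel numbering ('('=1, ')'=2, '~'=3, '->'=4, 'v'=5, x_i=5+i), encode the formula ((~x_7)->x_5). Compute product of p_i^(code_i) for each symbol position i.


Formula: ((~x_7)->x_5)
Symbol codes: [1, 1, 3, 12, 2, 4, 10, 2]
Primes: [2, 3, 5, 7, 11, 13, 17, 19]
p_1^1 = 2^1 = 2
p_2^1 = 3^1 = 3
p_3^3 = 5^3 = 125
p_4^12 = 7^12 = 13841287201
p_5^2 = 11^2 = 121
p_6^4 = 13^4 = 28561
p_7^10 = 17^10 = 2015993900449
p_8^2 = 19^2 = 361
Product = 26109162352873699856193525495156750

26109162352873699856193525495156750


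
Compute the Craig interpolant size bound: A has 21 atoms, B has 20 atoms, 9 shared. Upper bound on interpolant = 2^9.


Shared atoms = 9
Craig interpolant size bound = 2^9
= 512

512


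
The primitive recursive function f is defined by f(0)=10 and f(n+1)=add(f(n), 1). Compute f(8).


f(0) = 10
f(1) = add(f(0), 1) = add(10, 1) = 11
f(2) = add(f(1), 1) = add(11, 1) = 12
f(3) = add(f(2), 1) = add(12, 1) = 13
f(4) = add(f(3), 1) = add(13, 1) = 14
f(5) = add(f(4), 1) = add(14, 1) = 15
f(6) = add(f(5), 1) = add(15, 1) = 16
f(7) = add(f(6), 1) = add(16, 1) = 17
f(8) = add(f(7), 1) = add(17, 1) = 18


18


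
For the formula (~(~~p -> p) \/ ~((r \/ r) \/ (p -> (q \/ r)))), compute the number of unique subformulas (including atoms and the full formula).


Formula: (~(~~p -> p) \/ ~((r \/ r) \/ (p -> (q \/ r))))
Subformulas found:
  1. q
  2. r
  3. p
  4. ~p
  5. ~~p
  6. (r \/ r)
  7. (q \/ r)
  8. (~~p -> p)
  9. ~(~~p -> p)
  10. (p -> (q \/ r))
  11. ((r \/ r) \/ (p -> (q \/ r)))
  12. ~((r \/ r) \/ (p -> (q \/ r)))
  13. (~(~~p -> p) \/ ~((r \/ r) \/ (p -> (q \/ r))))
Total distinct subformulas = 13

13


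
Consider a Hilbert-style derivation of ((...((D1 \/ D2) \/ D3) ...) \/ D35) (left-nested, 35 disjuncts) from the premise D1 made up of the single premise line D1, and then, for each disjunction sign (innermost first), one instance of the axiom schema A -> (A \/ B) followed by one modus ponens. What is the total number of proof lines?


Building the left-nested 35-ary disjunction from D1:
- 1 premise line (D1)
- 35 disjuncts means 34 disjunction signs; each needs 1 axiom instance + 1 MP = 2 lines: 2 * 34 = 68
Total = 1 + 68 = 69 lines.

69


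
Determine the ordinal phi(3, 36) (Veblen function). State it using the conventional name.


phi(3, 36):
phi(3, beta) = eta_beta (the beta-th eta number, fixed point of zeta).
phi(3, 36) = eta_36

eta_36


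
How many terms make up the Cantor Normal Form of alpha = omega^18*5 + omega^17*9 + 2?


CNF: omega^18*5 + omega^17*9 + 2
Count the summands separated by '+':
  term 1: omega^18*5
  term 2: omega^17*9
  term 3: 2
Total terms = 3

3


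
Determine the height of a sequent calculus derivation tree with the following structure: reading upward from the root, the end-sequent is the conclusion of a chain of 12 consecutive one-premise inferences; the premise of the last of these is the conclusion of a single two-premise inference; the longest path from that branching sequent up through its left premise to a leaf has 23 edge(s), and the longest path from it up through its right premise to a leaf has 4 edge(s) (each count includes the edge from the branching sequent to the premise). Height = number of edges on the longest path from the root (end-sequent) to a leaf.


Longest path through the left premise: 23 edges (measured from the branching sequent)
Longest path through the right premise: 4 edges
Height of the subtree rooted at the branching sequent: max(23, 4) = 23
The branching sequent sits 12 edges above the root (the chain of one-premise inferences), so height = 23 + 12 = 35

35


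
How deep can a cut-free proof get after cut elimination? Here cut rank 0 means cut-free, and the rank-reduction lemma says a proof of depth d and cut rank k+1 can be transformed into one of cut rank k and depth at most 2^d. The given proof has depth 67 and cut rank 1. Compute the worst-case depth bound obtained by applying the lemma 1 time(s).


Each rank reduction sends depth d to at most 2^d; cut rank r needs r reductions.
2_0(67) = 67
2_1(67) = 2^67 = 147573952589676412928
Cut-free depth bound = 147573952589676412928

147573952589676412928


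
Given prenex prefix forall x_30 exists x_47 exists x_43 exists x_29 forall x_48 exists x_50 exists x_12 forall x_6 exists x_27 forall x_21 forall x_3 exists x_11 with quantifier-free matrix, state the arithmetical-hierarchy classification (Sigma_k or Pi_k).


Leading quantifier is forall, so the class is Pi.
Number of quantifier blocks = alternations + 1 = 7 + 1 = 8.
Classification: Pi_8

Pi_8


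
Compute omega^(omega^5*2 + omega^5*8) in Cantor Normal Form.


omega^(omega^5*2 + omega^5*8):
Both terms of the exponent have the same exponent 5, so they merge: omega^5*2 + omega^5*8 = omega^5*(2+8) = omega^5*10.
omega raised to a CNF ordinal is a single CNF term: Result = omega^(omega^5*10)

omega^(omega^5*10)


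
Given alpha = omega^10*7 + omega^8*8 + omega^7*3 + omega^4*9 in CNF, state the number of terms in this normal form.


CNF: omega^10*7 + omega^8*8 + omega^7*3 + omega^4*9
Count the summands separated by '+':
  term 1: omega^10*7
  term 2: omega^8*8
  term 3: omega^7*3
  term 4: omega^4*9
Total terms = 4

4


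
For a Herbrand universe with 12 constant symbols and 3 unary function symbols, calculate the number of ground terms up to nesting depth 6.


Herbrand terms by depth:
Depth 0: 12 constants
Depth 1: 36 new terms (running total: 48)
Depth 2: 108 new terms (running total: 156)
Depth 3: 324 new terms (running total: 480)
Depth 4: 972 new terms (running total: 1452)
Depth 5: 2916 new terms (running total: 4368)
Depth 6: 8748 new terms (running total: 13116)
Total distinct ground terms = 13116

13116


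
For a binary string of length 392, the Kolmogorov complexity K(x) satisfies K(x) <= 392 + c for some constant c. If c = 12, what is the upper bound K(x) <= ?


K(x) <= |x| + c = 392 + 12 = 404

404


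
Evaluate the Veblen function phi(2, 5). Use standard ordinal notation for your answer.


phi(2, 5):
phi(2, beta) = zeta_beta (the beta-th zeta number, fixed point of epsilon).
phi(2, 5) = zeta_5

zeta_5


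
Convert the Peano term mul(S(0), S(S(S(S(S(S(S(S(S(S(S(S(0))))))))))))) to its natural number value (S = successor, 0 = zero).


mul(S^1(0), S^12(0)):
S^1(0) = 1
S^12(0) = 12
1 * 12 = 12

12


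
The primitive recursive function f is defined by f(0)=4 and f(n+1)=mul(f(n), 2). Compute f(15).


f(0) = 4
f(1) = mul(f(0), 2) = mul(4, 2) = 8
f(2) = mul(f(1), 2) = mul(8, 2) = 16
f(3) = mul(f(2), 2) = mul(16, 2) = 32
f(4) = mul(f(3), 2) = mul(32, 2) = 64
f(5) = mul(f(4), 2) = mul(64, 2) = 128
f(6) = mul(f(5), 2) = mul(128, 2) = 256
f(7) = mul(f(6), 2) = mul(256, 2) = 512
f(8) = mul(f(7), 2) = mul(512, 2) = 1024
f(9) = mul(f(8), 2) = mul(1024, 2) = 2048
f(10) = mul(f(9), 2) = mul(2048, 2) = 4096
f(11) = mul(f(10), 2) = mul(4096, 2) = 8192
f(12) = mul(f(11), 2) = mul(8192, 2) = 16384
f(13) = mul(f(12), 2) = mul(16384, 2) = 32768
f(14) = mul(f(13), 2) = mul(32768, 2) = 65536
f(15) = mul(f(14), 2) = mul(65536, 2) = 131072


131072


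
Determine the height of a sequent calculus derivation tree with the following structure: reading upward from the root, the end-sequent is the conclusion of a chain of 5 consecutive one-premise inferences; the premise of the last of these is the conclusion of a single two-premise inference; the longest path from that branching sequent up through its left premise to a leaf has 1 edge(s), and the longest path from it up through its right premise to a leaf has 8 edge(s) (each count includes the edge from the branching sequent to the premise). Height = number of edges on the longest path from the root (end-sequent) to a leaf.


Longest path through the left premise: 1 edges (measured from the branching sequent)
Longest path through the right premise: 8 edges
Height of the subtree rooted at the branching sequent: max(1, 8) = 8
The branching sequent sits 5 edges above the root (the chain of one-premise inferences), so height = 8 + 5 = 13

13


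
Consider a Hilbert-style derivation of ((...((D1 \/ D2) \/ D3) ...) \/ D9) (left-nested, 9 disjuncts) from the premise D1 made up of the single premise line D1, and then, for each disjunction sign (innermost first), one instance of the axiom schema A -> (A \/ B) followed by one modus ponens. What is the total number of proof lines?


Building the left-nested 9-ary disjunction from D1:
- 1 premise line (D1)
- 9 disjuncts means 8 disjunction signs; each needs 1 axiom instance + 1 MP = 2 lines: 2 * 8 = 16
Total = 1 + 16 = 17 lines.

17


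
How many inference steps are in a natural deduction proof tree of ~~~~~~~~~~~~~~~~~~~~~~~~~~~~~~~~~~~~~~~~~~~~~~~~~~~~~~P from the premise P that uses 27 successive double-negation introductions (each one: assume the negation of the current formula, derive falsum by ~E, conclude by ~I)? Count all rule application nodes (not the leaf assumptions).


Each double-negation introduction (from C infer ~~C) uses 2 inference nodes: one ~E (C and ~C give falsum) and one ~I (discharge ~C).
27 double negations = 27 * 2 = 54 inference nodes.

54


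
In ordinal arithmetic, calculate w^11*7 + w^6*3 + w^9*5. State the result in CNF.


Ordinal addition (w^11*7 + w^6*3) + w^9*5:
alpha's leading term has exponent 11 > beta's exponent 9, so it survives.
alpha's tail term has exponent 6 < beta's exponent 9, so it is absorbed by beta.
In ordinal addition, any term followed by a strictly larger-exponent term is absorbed.
Result = w^11*7 + w^9*5

w^11*7 + w^9*5


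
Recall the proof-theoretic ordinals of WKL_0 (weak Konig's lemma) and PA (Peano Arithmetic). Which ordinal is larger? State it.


Proof-theoretic ordinal of WKL_0 (weak Konig's lemma): omega^omega
Proof-theoretic ordinal of PA (Peano Arithmetic): epsilon_0
Comparing: omega^omega < epsilon_0.
The larger ordinal is epsilon_0 (from PA (Peano Arithmetic)).

epsilon_0


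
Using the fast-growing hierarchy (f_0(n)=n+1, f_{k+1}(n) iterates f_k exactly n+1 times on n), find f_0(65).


f_0(65) = 65 + 1 = 66

66


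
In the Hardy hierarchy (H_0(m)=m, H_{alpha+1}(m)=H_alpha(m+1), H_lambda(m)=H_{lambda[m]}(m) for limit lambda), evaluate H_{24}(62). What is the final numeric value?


H_24(62):
For finite ordinals k, H_k(n) = n + k (each successor step adds 1).
H_24(62) = 62 + 24 = 86

86


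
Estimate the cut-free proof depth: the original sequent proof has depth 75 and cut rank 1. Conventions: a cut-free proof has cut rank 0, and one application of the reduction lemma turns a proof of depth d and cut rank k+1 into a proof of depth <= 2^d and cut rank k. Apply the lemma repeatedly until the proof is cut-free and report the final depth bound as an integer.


Each rank reduction sends depth d to at most 2^d; cut rank r needs r reductions.
2_0(75) = 75
2_1(75) = 2^75 = 37778931862957161709568
Cut-free depth bound = 37778931862957161709568

37778931862957161709568


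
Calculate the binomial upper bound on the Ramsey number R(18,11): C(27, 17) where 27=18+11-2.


R(18,11) <= C(18+11-2, 18-1) = C(27, 17)
C(27, 17) = 27! / (17! * 10!)
= 8436285

8436285


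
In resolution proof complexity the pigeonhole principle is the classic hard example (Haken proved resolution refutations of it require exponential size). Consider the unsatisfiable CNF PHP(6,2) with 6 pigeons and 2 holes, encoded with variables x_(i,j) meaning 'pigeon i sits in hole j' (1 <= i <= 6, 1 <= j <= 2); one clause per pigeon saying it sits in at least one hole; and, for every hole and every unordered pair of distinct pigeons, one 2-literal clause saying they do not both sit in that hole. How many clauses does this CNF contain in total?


PHP(6,2): 6 pigeons, 2 holes, 6*2 = 12 variables.
- pigeon clauses: one per pigeon -> 6 clauses
- hole clauses: 2 holes * C(6,2) = 2 * 15 -> 30 clauses
Total clauses = 6 + 30 = 36

36


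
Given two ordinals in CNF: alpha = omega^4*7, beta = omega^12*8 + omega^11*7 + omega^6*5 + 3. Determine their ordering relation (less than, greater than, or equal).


Compare term by term from highest exponent:
alpha = omega^4*7
beta = omega^12*8 + omega^11*7 + omega^6*5 + 3
Term 1: alpha has omega^4*7, beta has omega^12*8
Term 2: alpha has omega^0*0, beta has omega^11*7
Term 3: alpha has omega^0*0, beta has omega^6*5
Term 4: alpha has omega^0*0, beta has omega^0*3
Result: alpha < beta

alpha < beta


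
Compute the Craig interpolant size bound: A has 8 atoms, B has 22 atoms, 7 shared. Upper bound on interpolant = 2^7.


Shared atoms = 7
Craig interpolant size bound = 2^7
= 128

128


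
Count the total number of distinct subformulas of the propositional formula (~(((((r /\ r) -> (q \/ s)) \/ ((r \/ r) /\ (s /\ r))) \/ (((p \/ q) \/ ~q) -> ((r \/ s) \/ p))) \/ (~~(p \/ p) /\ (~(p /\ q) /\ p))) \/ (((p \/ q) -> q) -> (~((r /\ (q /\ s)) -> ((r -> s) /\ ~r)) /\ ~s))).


Formula: (~(((((r /\ r) -> (q \/ s)) \/ ((r \/ r) /\ (s /\ r))) \/ (((p \/ q) \/ ~q) -> ((r \/ s) \/ p))) \/ (~~(p \/ p) /\ (~(p /\ q) /\ p))) \/ (((p \/ q) -> q) -> (~((r /\ (q /\ s)) -> ((r -> s) /\ ~r)) /\ ~s)))
Subformulas found:
  1. r
  2. p
  3. q
  4. s
  5. ~s
  6. ~r
  7. ~q
  8. (r \/ s)
  9. (p /\ q)
  10. (s /\ r)
  11. (r \/ r)
  12. (q \/ s)
  13. (p \/ p)
  14. (r /\ r)
  15. (q /\ s)
  16. (p \/ q)
  17. (r -> s)
  18. ~(p /\ q)
  19. ~(p \/ p)
  20. ~~(p \/ p)
  21. ((r \/ s) \/ p)
  22. (r /\ (q /\ s))
  23. ((p \/ q) -> q)
  24. ((r -> s) /\ ~r)
  25. ((p \/ q) \/ ~q)
  26. (~(p /\ q) /\ p)
  27. ((r /\ r) -> (q \/ s))
  28. ((r \/ r) /\ (s /\ r))
  29. (~~(p \/ p) /\ (~(p /\ q) /\ p))
  30. ((r /\ (q /\ s)) -> ((r -> s) /\ ~r))
  31. (((p \/ q) \/ ~q) -> ((r \/ s) \/ p))
  32. ~((r /\ (q /\ s)) -> ((r -> s) /\ ~r))
  33. (~((r /\ (q /\ s)) -> ((r -> s) /\ ~r)) /\ ~s)
  34. (((r /\ r) -> (q \/ s)) \/ ((r \/ r) /\ (s /\ r)))
  35. (((p \/ q) -> q) -> (~((r /\ (q /\ s)) -> ((r -> s) /\ ~r)) /\ ~s))
  36. ((((r /\ r) -> (q \/ s)) \/ ((r \/ r) /\ (s /\ r))) \/ (((p \/ q) \/ ~q) -> ((r \/ s) \/ p)))
  37. (((((r /\ r) -> (q \/ s)) \/ ((r \/ r) /\ (s /\ r))) \/ (((p \/ q) \/ ~q) -> ((r \/ s) \/ p))) \/ (~~(p \/ p) /\ (~(p /\ q) /\ p)))
  38. ~(((((r /\ r) -> (q \/ s)) \/ ((r \/ r) /\ (s /\ r))) \/ (((p \/ q) \/ ~q) -> ((r \/ s) \/ p))) \/ (~~(p \/ p) /\ (~(p /\ q) /\ p)))
  39. (~(((((r /\ r) -> (q \/ s)) \/ ((r \/ r) /\ (s /\ r))) \/ (((p \/ q) \/ ~q) -> ((r \/ s) \/ p))) \/ (~~(p \/ p) /\ (~(p /\ q) /\ p))) \/ (((p \/ q) -> q) -> (~((r /\ (q /\ s)) -> ((r -> s) /\ ~r)) /\ ~s)))
Total distinct subformulas = 39

39


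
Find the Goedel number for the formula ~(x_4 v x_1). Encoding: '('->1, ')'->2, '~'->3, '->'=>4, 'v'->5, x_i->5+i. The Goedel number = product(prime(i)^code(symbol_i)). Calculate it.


Formula: ~(x_4 v x_1)
Symbol codes: [3, 1, 9, 5, 6, 2]
Primes: [2, 3, 5, 7, 11, 13]
p_1^3 = 2^3 = 8
p_2^1 = 3^1 = 3
p_3^9 = 5^9 = 1953125
p_4^5 = 7^5 = 16807
p_5^6 = 11^6 = 1771561
p_6^2 = 13^2 = 169
Product = 235870863181078125000

235870863181078125000


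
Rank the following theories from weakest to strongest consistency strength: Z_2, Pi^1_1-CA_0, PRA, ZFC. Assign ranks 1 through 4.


Ordering by consistency strength:
1. PRA
2. Pi^1_1-CA_0
3. Z_2
4. ZFC


Z_2=3, Pi^1_1-CA_0=2, PRA=1, ZFC=4


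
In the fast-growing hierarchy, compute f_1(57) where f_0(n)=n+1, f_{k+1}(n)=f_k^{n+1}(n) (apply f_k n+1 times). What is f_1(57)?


f_1(57) = f_0^58(57)
f_0 adds 1 each time, applied 58 times.
f_1(57) = 57 + 58 = 115

115


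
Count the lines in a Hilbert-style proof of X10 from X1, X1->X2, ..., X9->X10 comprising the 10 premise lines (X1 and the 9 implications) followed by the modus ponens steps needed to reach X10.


We have 10 premise lines: X1 and 9 implications.
Each implication is detached once by MP, giving 9 MP lines.
10 premise lines + 9 MP lines = 19 total lines.

19


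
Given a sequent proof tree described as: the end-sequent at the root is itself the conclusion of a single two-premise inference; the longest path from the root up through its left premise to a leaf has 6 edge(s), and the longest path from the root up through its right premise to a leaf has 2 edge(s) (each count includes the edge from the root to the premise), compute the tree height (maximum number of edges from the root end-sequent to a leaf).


Longest path through the left premise: 6 edges (measured from the branching sequent)
Longest path through the right premise: 2 edges
Height of the subtree rooted at the branching sequent: max(6, 2) = 6
The branching sequent is the root itself.
Total height = 6

6


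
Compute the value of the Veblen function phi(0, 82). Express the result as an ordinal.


phi(0, 82):
phi(0, beta) = omega^beta by definition.
phi(0, 82) = omega^82

omega^82


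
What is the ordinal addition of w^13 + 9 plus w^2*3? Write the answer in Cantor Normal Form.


Ordinal addition (w^13 + 9) + w^2*3:
alpha's leading term has exponent 13 > beta's exponent 2, so it survives.
alpha's tail term has exponent 0 < beta's exponent 2, so it is absorbed by beta.
In ordinal addition, any term followed by a strictly larger-exponent term is absorbed.
Result = w^13 + w^2*3

w^13 + w^2*3


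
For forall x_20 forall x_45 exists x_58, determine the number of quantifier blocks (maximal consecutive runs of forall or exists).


Alternations = 1.
Blocks = alternations + 1 = 2

2


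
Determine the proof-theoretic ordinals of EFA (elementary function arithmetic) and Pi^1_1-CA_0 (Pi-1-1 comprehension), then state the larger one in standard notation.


Proof-theoretic ordinal of EFA (elementary function arithmetic): omega^3
Proof-theoretic ordinal of Pi^1_1-CA_0 (Pi-1-1 comprehension): psi_0(Omega_omega)
Comparing: omega^3 < psi_0(Omega_omega).
The larger ordinal is psi_0(Omega_omega) (from Pi^1_1-CA_0 (Pi-1-1 comprehension)).

psi_0(Omega_omega)


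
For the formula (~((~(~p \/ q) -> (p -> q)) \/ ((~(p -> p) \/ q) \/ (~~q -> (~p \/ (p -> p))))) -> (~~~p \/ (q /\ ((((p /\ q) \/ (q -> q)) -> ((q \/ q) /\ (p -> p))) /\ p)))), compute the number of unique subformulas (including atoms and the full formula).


Formula: (~((~(~p \/ q) -> (p -> q)) \/ ((~(p -> p) \/ q) \/ (~~q -> (~p \/ (p -> p))))) -> (~~~p \/ (q /\ ((((p /\ q) \/ (q -> q)) -> ((q \/ q) /\ (p -> p))) /\ p))))
Subformulas found:
  1. q
  2. p
  3. ~p
  4. ~q
  5. ~~p
  6. ~~q
  7. ~~~p
  8. (p /\ q)
  9. (p -> p)
  10. (q -> q)
  11. (p -> q)
  12. (q \/ q)
  13. ~(p -> p)
  14. (~p \/ q)
  15. ~(~p \/ q)
  16. (~(p -> p) \/ q)
  17. (~p \/ (p -> p))
  18. ((p /\ q) \/ (q -> q))
  19. ((q \/ q) /\ (p -> p))
  20. (~(~p \/ q) -> (p -> q))
  21. (~~q -> (~p \/ (p -> p)))
  22. ((~(p -> p) \/ q) \/ (~~q -> (~p \/ (p -> p))))
  23. (((p /\ q) \/ (q -> q)) -> ((q \/ q) /\ (p -> p)))
  24. ((((p /\ q) \/ (q -> q)) -> ((q \/ q) /\ (p -> p))) /\ p)
  25. (q /\ ((((p /\ q) \/ (q -> q)) -> ((q \/ q) /\ (p -> p))) /\ p))
  26. (~~~p \/ (q /\ ((((p /\ q) \/ (q -> q)) -> ((q \/ q) /\ (p -> p))) /\ p)))
  27. ((~(~p \/ q) -> (p -> q)) \/ ((~(p -> p) \/ q) \/ (~~q -> (~p \/ (p -> p)))))
  28. ~((~(~p \/ q) -> (p -> q)) \/ ((~(p -> p) \/ q) \/ (~~q -> (~p \/ (p -> p)))))
  29. (~((~(~p \/ q) -> (p -> q)) \/ ((~(p -> p) \/ q) \/ (~~q -> (~p \/ (p -> p))))) -> (~~~p \/ (q /\ ((((p /\ q) \/ (q -> q)) -> ((q \/ q) /\ (p -> p))) /\ p))))
Total distinct subformulas = 29

29


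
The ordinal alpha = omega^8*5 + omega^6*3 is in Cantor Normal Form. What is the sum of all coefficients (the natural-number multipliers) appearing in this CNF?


CNF: omega^8*5 + omega^6*3
Coefficients: 5 + 3 = 8

8


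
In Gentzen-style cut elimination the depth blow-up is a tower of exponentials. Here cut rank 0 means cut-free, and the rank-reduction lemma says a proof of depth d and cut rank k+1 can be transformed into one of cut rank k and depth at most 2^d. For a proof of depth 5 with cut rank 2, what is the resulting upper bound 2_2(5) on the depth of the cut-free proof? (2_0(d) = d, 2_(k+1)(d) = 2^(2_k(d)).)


Each rank reduction sends depth d to at most 2^d; cut rank r needs r reductions.
2_0(5) = 5
2_1(5) = 2^5 = 32
2_2(5) = 2^32 = 4294967296
Cut-free depth bound = 4294967296

4294967296


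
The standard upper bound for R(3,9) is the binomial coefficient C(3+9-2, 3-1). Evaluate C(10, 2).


R(3,9) <= C(3+9-2, 3-1) = C(10, 2)
C(10, 2) = 10! / (2! * 8!)
= 45

45


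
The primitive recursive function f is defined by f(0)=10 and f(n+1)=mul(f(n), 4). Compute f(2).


f(0) = 10
f(1) = mul(f(0), 4) = mul(10, 4) = 40
f(2) = mul(f(1), 4) = mul(40, 4) = 160


160


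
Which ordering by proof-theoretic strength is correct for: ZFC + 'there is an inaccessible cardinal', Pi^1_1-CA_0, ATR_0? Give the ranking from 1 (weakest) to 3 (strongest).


Ordering by consistency strength:
1. ATR_0
2. Pi^1_1-CA_0
3. ZFC + 'there is an inaccessible cardinal'


ZFC + 'there is an inaccessible cardinal'=3, Pi^1_1-CA_0=2, ATR_0=1


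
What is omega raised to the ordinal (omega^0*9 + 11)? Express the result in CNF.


omega^(omega^0*9 + 11):
omega^0 = 1, so the exponent is 9 + 11 = 20 (finite ordinal addition).
Result = omega^20, already a single CNF term.

omega^20


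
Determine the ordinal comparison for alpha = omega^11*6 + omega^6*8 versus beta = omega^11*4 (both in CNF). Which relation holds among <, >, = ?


Compare term by term from highest exponent:
alpha = omega^11*6 + omega^6*8
beta = omega^11*4
Term 1: alpha has omega^11*6, beta has omega^11*4
Term 2: alpha has omega^6*8, beta has omega^0*0
Result: alpha > beta

alpha > beta


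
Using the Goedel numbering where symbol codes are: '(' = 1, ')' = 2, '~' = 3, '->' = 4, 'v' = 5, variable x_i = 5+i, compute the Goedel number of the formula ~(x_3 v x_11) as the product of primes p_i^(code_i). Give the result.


Formula: ~(x_3 v x_11)
Symbol codes: [3, 1, 8, 5, 16, 2]
Primes: [2, 3, 5, 7, 11, 13]
p_1^3 = 2^3 = 8
p_2^1 = 3^1 = 3
p_3^8 = 5^8 = 390625
p_4^5 = 7^5 = 16807
p_5^16 = 11^16 = 45949729863572161
p_6^2 = 13^2 = 169
Product = 1223576545866400175415590625000

1223576545866400175415590625000


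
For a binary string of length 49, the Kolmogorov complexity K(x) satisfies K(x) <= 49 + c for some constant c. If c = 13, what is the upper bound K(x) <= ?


K(x) <= |x| + c = 49 + 13 = 62

62


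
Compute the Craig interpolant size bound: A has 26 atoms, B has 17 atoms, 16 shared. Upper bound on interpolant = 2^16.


Shared atoms = 16
Craig interpolant size bound = 2^16
= 65536

65536


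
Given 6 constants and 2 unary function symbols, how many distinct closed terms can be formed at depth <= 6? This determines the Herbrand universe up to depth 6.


Herbrand terms by depth:
Depth 0: 6 constants
Depth 1: 12 new terms (running total: 18)
Depth 2: 24 new terms (running total: 42)
Depth 3: 48 new terms (running total: 90)
Depth 4: 96 new terms (running total: 186)
Depth 5: 192 new terms (running total: 378)
Depth 6: 384 new terms (running total: 762)
Total distinct ground terms = 762

762


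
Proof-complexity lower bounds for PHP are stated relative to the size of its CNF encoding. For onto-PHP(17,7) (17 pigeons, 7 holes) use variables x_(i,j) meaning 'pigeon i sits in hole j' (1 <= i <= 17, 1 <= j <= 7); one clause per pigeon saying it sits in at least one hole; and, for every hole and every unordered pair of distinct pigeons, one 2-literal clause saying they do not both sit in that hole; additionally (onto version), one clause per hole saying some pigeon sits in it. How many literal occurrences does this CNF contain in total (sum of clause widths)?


onto-PHP(17,7): 17 pigeons, 7 holes, 17*7 = 119 variables.
- pigeon clauses: one per pigeon -> 17 clauses of width 7 -> 119 literals
- hole clauses: 7 holes * C(17,2) = 7 * 136 -> 952 clauses of width 2 -> 1904 literals
- onto clauses: one per hole -> 7 clauses of width 17 -> 119 literals
Total literal occurrences = 119 + 1904 + 119 = 2142

2142


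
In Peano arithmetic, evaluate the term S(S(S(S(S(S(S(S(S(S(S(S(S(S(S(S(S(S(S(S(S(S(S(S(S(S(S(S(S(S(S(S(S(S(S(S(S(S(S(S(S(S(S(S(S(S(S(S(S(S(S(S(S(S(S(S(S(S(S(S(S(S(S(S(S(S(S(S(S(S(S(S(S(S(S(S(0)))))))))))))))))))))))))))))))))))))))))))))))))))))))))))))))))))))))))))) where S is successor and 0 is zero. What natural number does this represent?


Counting successors applied to 0:
76 applications of S to 0 = 76

76


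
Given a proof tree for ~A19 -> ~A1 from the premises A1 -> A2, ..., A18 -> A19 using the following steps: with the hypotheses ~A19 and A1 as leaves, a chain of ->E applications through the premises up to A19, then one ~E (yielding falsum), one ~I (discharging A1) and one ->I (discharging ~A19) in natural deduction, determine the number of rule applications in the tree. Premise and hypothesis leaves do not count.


From hypothesis A1, 18 ->E steps along the 18 premises yield A19.
~E with hypothesis ~A19 gives falsum (1 node); ~I discharging A1 gives ~A1 (1 node); ->I discharging ~A19 gives the goal (1 node).
Total = 18 + 3 = 21 inference nodes.

21


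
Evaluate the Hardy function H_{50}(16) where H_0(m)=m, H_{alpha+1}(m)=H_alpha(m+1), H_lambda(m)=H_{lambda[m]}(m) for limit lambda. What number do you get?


H_50(16):
For finite ordinals k, H_k(n) = n + k (each successor step adds 1).
H_50(16) = 16 + 50 = 66

66


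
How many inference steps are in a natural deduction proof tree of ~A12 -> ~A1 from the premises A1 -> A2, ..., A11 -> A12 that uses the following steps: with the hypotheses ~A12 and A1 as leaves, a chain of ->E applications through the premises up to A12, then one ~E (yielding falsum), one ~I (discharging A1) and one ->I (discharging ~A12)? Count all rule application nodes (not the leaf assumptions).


From hypothesis A1, 11 ->E steps along the 11 premises yield A12.
~E with hypothesis ~A12 gives falsum (1 node); ~I discharging A1 gives ~A1 (1 node); ->I discharging ~A12 gives the goal (1 node).
Total = 11 + 3 = 14 inference nodes.

14


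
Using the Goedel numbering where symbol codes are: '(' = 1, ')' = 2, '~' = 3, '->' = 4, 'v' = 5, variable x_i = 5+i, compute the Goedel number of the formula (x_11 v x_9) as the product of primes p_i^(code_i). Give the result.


Formula: (x_11 v x_9)
Symbol codes: [1, 16, 5, 14, 2]
Primes: [2, 3, 5, 7, 11]
p_1^1 = 2^1 = 2
p_2^16 = 3^16 = 43046721
p_3^5 = 5^5 = 3125
p_4^14 = 7^14 = 678223072849
p_5^2 = 11^2 = 121
Product = 22078930040724518460056250

22078930040724518460056250


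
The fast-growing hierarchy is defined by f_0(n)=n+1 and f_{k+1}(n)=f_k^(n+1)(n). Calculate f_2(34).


f_2(34) = f_1^35(34)
f_1(m) = 2m + 1.
Iterating: f_1^k(n) = 2^k*(n+1) - 1.
f_2(34) = 2^35*(34+1) - 1 = 34359738368*35 - 1 = 1202590842879

1202590842879


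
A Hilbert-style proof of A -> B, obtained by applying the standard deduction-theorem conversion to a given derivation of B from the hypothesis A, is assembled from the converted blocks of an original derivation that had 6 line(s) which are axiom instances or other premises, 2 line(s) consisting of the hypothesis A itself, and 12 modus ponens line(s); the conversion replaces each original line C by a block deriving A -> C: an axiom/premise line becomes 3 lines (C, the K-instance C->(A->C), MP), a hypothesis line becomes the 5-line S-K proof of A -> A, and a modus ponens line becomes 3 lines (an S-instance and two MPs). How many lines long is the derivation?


Deduction-theorem conversion, block by block:
- 6 axiom/premise lines -> 3 lines each = 18
- 2 hypothesis lines -> 5 lines each (identity proof A->A) = 10
- 12 MP lines -> 3 lines each (S-instance, MP, MP) = 36
Total = 18 + 10 + 36 = 64 lines.

64


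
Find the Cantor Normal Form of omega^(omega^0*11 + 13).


omega^(omega^0*11 + 13):
omega^0 = 1, so the exponent is 11 + 13 = 24 (finite ordinal addition).
Result = omega^24, already a single CNF term.

omega^24


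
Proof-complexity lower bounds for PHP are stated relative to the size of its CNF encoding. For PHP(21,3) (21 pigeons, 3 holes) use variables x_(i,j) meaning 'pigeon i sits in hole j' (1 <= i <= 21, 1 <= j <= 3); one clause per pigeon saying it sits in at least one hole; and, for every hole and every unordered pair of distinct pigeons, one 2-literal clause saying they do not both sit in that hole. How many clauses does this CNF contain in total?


PHP(21,3): 21 pigeons, 3 holes, 21*3 = 63 variables.
- pigeon clauses: one per pigeon -> 21 clauses
- hole clauses: 3 holes * C(21,2) = 3 * 210 -> 630 clauses
Total clauses = 21 + 630 = 651

651


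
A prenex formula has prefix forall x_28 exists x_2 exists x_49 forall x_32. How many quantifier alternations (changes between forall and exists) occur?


Walk the prefix and count type changes:
  position 1: forall -> exists <-- alternation
  position 2: exists -> exists
  position 3: exists -> forall <-- alternation
Total alternations = 2

2


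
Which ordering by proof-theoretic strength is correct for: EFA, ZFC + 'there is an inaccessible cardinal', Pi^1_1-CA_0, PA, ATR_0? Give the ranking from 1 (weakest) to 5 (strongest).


Ordering by consistency strength:
1. EFA
2. PA
3. ATR_0
4. Pi^1_1-CA_0
5. ZFC + 'there is an inaccessible cardinal'


EFA=1, ZFC + 'there is an inaccessible cardinal'=5, Pi^1_1-CA_0=4, PA=2, ATR_0=3


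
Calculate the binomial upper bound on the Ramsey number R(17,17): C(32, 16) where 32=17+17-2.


R(17,17) <= C(17+17-2, 17-1) = C(32, 16)
C(32, 16) = 32! / (16! * 16!)
= 601080390

601080390
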